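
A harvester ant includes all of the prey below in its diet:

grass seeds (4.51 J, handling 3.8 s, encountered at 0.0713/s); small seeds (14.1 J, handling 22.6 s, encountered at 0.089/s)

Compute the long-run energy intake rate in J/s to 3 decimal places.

R = Σλ_iE_i / (1 + Σλ_ih_i)
Numerator: 0.0713×4.51 + 0.089×14.1 = 1.576
Denominator: 1 + 0.0713×3.8 + 0.089×22.6 = 3.282
R = 1.576/3.282 = 0.4803 J/s

0.480 J/s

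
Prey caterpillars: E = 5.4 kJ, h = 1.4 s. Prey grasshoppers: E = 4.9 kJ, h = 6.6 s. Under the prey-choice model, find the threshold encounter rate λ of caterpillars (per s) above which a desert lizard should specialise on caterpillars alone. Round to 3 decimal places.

0.170 per s

At the threshold, the rate on caterpillars alone equals the profitability of grasshoppers: λ·5.4/(1 + λ·1.4) = 4.9/6.6 = 0.7424.
Rearranging, λ(5.4 − 0.7424×1.4) = 0.7424, so λ = 0.7424/4.361 = 0.1703 per s.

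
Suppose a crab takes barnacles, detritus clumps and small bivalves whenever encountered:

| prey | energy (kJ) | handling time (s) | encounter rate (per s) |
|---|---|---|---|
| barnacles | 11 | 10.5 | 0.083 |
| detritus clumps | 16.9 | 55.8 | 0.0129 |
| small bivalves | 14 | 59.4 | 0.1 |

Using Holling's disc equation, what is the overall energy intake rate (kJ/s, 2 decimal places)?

0.30 kJ/s

R = Σλ_iE_i / (1 + Σλ_ih_i)
Numerator: 0.083×11 + 0.0129×16.9 + 0.1×14 = 2.531
Denominator: 1 + 0.083×10.5 + 0.0129×55.8 + 0.1×59.4 = 8.531
R = 2.531/8.531 = 0.2967 kJ/s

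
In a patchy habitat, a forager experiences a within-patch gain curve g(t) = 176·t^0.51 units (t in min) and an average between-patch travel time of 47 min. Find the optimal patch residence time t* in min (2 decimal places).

48.92 min

Maximise g(t)/(T+t): set derivative to zero → g'(t)(T+t) = g(t).
g'(t) = 0.51·176·t^-0.49. Setting 0.51·176·t^-0.49 = 176·t^0.51/(47+t) gives 0.51(47+t) = t, so 0.49·t = 0.51×47.
t* = 0.51×47/0.49 = 48.92 min.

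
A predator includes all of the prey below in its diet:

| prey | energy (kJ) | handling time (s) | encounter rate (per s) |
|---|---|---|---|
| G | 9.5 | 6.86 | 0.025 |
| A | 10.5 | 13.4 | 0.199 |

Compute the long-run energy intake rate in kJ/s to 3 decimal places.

R = (0.025×9.5 + 0.199×10.5) / (1 + 0.025×6.86 + 0.199×13.4) = 2.327/3.838 = 0.6063 kJ/s.

0.606 kJ/s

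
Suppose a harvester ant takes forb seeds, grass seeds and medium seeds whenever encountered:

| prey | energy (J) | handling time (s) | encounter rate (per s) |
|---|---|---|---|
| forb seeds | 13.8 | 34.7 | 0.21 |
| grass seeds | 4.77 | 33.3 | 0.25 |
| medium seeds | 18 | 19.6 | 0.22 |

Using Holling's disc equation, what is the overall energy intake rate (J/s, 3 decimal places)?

0.385 J/s

R = (0.21×13.8 + 0.25×4.77 + 0.22×18) / (1 + 0.21×34.7 + 0.25×33.3 + 0.22×19.6) = 8.05/20.92 = 0.3847 J/s.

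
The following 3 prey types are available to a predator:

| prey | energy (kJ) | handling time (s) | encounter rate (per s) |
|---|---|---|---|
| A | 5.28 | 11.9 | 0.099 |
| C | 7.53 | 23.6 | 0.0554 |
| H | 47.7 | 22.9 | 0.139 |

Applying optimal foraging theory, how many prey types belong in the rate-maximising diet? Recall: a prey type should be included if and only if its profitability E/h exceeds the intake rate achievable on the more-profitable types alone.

1

Profitabilities (E/h, kJ/s): H 2.08, A 0.444, C 0.319. Add prey in this order while the next type's profitability exceeds the intake rate on those already taken.
Rate on top 1: 1.585. A: 0.444 < 1.585 → exclude; stop.
Optimal diet: H — 1 of 3 types.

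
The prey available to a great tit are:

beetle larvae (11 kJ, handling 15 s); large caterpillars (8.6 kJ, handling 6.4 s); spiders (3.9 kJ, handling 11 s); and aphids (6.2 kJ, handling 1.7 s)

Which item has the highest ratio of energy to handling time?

Profitability E/h (kJ/s): beetle larvae = 11/15 = 0.733, large caterpillars = 8.6/6.4 = 1.34, spiders = 3.9/11 = 0.355, aphids = 6.2/1.7 = 3.65.
Ranked: aphids > large caterpillars > beetle larvae > spiders.

aphids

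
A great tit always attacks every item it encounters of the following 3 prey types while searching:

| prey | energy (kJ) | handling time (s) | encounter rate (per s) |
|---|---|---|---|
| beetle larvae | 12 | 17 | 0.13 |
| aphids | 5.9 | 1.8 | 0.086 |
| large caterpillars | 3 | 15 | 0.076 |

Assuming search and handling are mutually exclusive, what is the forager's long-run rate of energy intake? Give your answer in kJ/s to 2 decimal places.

0.51 kJ/s

R = Σλ_iE_i / (1 + Σλ_ih_i)
Numerator: 0.13×12 + 0.086×5.9 + 0.076×3 = 2.295
Denominator: 1 + 0.13×17 + 0.086×1.8 + 0.076×15 = 4.505
R = 2.295/4.505 = 0.5095 kJ/s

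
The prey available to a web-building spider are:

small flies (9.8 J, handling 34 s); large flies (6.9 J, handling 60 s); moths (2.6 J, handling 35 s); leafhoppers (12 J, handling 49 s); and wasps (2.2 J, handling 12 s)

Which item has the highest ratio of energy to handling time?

Profitability E/h (J/s): small flies = 9.8/34 = 0.288, large flies = 6.9/60 = 0.115, moths = 2.6/35 = 0.0743, leafhoppers = 12/49 = 0.245, wasps = 2.2/12 = 0.183.
Ranked: small flies > leafhoppers > wasps > large flies > moths.

small flies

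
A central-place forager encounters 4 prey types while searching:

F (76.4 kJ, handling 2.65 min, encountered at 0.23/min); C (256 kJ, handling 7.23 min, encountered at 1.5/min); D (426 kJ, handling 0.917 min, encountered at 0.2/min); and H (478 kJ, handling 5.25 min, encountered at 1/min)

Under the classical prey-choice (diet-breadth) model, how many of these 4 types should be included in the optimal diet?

E/h in descending order: D 465, H 91, C 35.4, F 28.8 kJ/min. The optimal diet is the largest prefix of this list for which every included type satisfies E_i/h_i > R on the types above it.
Rate on top 1: 72. H: 91 > 72 → include.
Rate on top 2: 87.54. C: 35.4 < 87.54 → exclude; stop.
Optimal diet: D, H — 2 of 4 types.

2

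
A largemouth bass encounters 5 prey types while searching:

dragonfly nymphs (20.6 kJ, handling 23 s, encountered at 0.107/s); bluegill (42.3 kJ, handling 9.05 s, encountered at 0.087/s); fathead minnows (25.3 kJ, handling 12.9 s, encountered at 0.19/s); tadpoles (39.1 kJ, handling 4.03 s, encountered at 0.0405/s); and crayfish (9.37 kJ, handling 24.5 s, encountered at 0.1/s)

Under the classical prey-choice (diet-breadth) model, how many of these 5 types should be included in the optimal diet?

Profitabilities (E/h, kJ/s): tadpoles 9.7, bluegill 4.67, fathead minnows 1.96, dragonfly nymphs 0.896, crayfish 0.382. Add prey in this order while the next type's profitability exceeds the intake rate on those already taken.
Rate on top 1: 1.361. bluegill: 4.67 > 1.361 → include.
Rate on top 2: 2.699. fathead minnows: 1.96 < 2.699 → exclude; stop.
Optimal diet: tadpoles, bluegill — 2 of 5 types.

2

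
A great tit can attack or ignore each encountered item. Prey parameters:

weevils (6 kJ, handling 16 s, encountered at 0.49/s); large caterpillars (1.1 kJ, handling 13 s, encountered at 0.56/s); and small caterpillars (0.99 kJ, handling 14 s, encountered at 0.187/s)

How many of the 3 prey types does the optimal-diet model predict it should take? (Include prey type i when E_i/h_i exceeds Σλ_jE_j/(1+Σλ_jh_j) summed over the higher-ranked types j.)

1

Profitabilities (E/h, kJ/s): weevils 0.375, large caterpillars 0.0846, small caterpillars 0.0707. Add prey in this order while the next type's profitability exceeds the intake rate on those already taken.
Rate on top 1: 0.3326. large caterpillars: 0.0846 < 0.3326 → exclude; stop.
Optimal diet: weevils — 1 of 3 types.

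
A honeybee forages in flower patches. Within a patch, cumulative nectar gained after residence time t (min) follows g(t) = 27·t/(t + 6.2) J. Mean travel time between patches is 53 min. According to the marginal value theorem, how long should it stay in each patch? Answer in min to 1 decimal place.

18.1 min

By the marginal value theorem, leave when the instantaneous gain rate g'(t) equals the habitat-wide average g(t)/(T + t).
g'(t) = 27·6.2/(t + 6.2)². Setting 27·6.2/(t+6.2)² = 27t/[(t+6.2)(53+t)] gives 6.2(53+t) = t(t+6.2), so t² = 6.2×53 = 328.6.
t* = √328.6 = 18.13 min.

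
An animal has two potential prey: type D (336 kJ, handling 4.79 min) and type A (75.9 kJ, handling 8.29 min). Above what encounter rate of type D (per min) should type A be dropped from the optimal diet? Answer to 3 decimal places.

0.031 per min

At the threshold, the rate on type D alone equals the profitability of type A: λ·336/(1 + λ·4.79) = 75.9/8.29 = 9.156.
Rearranging, λ(336 − 9.156×4.79) = 9.156, so λ = 9.156/292.1 = 0.03134 per min.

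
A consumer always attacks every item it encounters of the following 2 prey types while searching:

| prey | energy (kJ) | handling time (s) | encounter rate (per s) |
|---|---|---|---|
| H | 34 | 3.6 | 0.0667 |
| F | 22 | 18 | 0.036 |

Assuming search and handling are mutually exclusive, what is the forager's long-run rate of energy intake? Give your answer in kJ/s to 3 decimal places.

R = (0.0667×34 + 0.036×22) / (1 + 0.0667×3.6 + 0.036×18) = 3.06/1.888 = 1.621 kJ/s.

1.621 kJ/s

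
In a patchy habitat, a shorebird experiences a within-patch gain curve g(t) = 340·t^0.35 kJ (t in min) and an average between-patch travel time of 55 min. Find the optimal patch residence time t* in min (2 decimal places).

Optimal t* satisfies g'(t*) = g(t*)/(T + t*).
g'(t) = 0.35·340·t^-0.65. Setting 0.35·340·t^-0.65 = 340·t^0.35/(55+t) gives 0.35(55+t) = t, so 0.65·t = 0.35×55.
t* = 0.35×55/0.65 = 29.62 min.

29.62 min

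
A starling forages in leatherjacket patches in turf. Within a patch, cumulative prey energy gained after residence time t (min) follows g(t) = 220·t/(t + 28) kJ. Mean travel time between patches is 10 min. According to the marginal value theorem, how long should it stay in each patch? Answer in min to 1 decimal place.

Maximise g(t)/(T+t): set derivative to zero → g'(t)(T+t) = g(t).
g'(t) = 220·28/(t + 28)². Setting 220·28/(t+28)² = 220t/[(t+28)(10+t)] gives 28(10+t) = t(t+28), so t² = 28×10 = 280.
t* = √280 = 16.73 min.

16.7 min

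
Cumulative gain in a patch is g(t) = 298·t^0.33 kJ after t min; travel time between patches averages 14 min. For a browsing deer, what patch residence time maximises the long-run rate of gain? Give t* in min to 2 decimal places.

Maximise g(t)/(T+t): set derivative to zero → g'(t)(T+t) = g(t).
g'(t) = 0.33·298·t^-0.67. Setting 0.33·298·t^-0.67 = 298·t^0.33/(14+t) gives 0.33(14+t) = t, so 0.67·t = 0.33×14.
t* = 0.33×14/0.67 = 6.896 min.

6.90 min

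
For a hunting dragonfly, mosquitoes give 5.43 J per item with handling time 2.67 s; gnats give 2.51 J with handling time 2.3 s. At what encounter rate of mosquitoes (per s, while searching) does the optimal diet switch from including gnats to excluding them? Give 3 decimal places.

At the threshold, the rate on mosquitoes alone equals the profitability of gnats: λ·5.43/(1 + λ·2.67) = 2.51/2.3 = 1.091.
Rearranging, λ(5.43 − 1.091×2.67) = 1.091, so λ = 1.091/2.516 = 0.4337 per s.

0.434 per s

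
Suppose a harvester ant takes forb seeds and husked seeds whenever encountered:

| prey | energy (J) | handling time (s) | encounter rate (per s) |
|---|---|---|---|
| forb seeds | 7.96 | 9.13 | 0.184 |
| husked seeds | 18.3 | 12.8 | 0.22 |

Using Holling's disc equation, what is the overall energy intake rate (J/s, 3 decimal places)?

R = (0.184×7.96 + 0.22×18.3) / (1 + 0.184×9.13 + 0.22×12.8) = 5.491/5.496 = 0.999 J/s.

0.999 J/s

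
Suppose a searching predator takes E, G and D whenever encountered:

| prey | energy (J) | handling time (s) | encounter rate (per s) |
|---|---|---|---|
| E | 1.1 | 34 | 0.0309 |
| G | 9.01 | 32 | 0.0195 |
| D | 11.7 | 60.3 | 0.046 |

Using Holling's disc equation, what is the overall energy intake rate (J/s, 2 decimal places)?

0.14 J/s

R = (0.0309×1.1 + 0.0195×9.01 + 0.046×11.7) / (1 + 0.0309×34 + 0.0195×32 + 0.046×60.3) = 0.7479/5.448 = 0.1373 J/s.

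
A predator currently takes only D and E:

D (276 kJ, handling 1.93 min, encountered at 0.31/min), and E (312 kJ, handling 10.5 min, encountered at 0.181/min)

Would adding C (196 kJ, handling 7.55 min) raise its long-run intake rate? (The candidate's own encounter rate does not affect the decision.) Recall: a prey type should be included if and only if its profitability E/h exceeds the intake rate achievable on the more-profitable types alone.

No

Current rate: (0.31×276 + 0.181×312)/(1 + 0.31×1.93 + 0.181×10.5) = 40.59 kJ/min.
Profitability of C: 196/7.55 = 25.96 kJ/min.
25.96 < 40.59, so adding C would lower the average — exclude it.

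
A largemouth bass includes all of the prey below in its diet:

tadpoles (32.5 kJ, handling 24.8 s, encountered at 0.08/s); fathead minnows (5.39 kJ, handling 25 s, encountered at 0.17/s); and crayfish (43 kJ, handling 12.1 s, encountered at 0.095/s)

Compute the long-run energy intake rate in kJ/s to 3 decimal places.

R = Σλ_iE_i / (1 + Σλ_ih_i)
Numerator: 0.08×32.5 + 0.17×5.39 + 0.095×43 = 7.601
Denominator: 1 + 0.08×24.8 + 0.17×25 + 0.095×12.1 = 8.383
R = 7.601/8.383 = 0.9067 kJ/s

0.907 kJ/s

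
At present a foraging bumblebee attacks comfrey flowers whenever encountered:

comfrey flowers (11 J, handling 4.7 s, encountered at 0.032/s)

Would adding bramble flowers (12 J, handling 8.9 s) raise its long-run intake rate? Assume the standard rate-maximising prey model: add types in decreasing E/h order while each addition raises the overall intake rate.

On comfrey flowers alone, R = ΣλE/(1+Σλh) = 0.352/1.15 = 0.306 J/s.
bramble flowers: E/h = 12/8.9 = 1.348 J/s.
1.348 > 0.306, so adding bramble flowers raises the average — include it.

Yes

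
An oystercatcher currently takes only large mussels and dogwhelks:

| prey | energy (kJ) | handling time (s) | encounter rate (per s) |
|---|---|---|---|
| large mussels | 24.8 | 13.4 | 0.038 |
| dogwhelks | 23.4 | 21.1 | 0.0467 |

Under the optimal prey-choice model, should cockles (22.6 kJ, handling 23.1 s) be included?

Yes

Intake rate on the current diet: R = (0.038×24.8 + 0.0467×23.4) / (1 + 0.038×13.4 + 0.0467×21.1) = 2.035/2.495 = 0.8158 kJ/s.
Profitability of cockles: 22.6/23.1 = 0.9784 kJ/s.
Since 0.9784 > R, including cockles increases the long-run rate.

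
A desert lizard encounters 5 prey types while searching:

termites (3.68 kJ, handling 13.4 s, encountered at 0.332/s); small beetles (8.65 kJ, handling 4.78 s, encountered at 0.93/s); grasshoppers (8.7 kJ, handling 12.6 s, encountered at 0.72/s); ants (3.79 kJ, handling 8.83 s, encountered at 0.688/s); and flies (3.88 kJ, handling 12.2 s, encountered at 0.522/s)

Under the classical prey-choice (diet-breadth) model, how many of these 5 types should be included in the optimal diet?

E/h in descending order: small beetles 1.81, grasshoppers 0.69, ants 0.429, flies 0.318, termites 0.275 kJ/s. The optimal diet is the largest prefix of this list for which every included type satisfies E_i/h_i > R on the types above it.
Rate on top 1: 1.477. grasshoppers: 0.69 < 1.477 → exclude; stop.
Optimal diet: small beetles — 1 of 5 types.

1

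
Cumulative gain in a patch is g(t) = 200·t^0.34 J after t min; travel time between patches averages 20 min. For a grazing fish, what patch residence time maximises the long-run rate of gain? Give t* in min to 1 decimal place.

By the marginal value theorem, leave when the instantaneous gain rate g'(t) equals the habitat-wide average g(t)/(T + t).
g'(t) = 0.34·200·t^-0.66. Setting 0.34·200·t^-0.66 = 200·t^0.34/(20+t) gives 0.34(20+t) = t, so 0.66·t = 0.34×20.
t* = 0.34×20/0.66 = 10.3 min.

10.3 min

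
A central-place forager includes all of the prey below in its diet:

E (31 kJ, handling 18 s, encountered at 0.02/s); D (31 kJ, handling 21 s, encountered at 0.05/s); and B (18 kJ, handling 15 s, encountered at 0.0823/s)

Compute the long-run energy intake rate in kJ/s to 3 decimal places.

1.002 kJ/s

R = (0.02×31 + 0.05×31 + 0.0823×18) / (1 + 0.02×18 + 0.05×21 + 0.0823×15) = 3.651/3.644 = 1.002 kJ/s.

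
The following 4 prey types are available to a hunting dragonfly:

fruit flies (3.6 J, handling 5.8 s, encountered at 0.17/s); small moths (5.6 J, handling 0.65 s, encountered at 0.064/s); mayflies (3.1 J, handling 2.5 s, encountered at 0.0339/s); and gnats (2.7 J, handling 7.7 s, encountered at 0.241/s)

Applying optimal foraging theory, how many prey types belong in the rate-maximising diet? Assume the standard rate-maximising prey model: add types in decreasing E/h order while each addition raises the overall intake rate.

E/h in descending order: small moths 8.62, mayflies 1.24, fruit flies 0.621, gnats 0.351 J/s. The optimal diet is the largest prefix of this list for which every included type satisfies E_i/h_i > R on the types above it.
Rate on top 1: 0.3441. mayflies: 1.24 > 0.3441 → include.
Rate on top 2: 0.4115. fruit flies: 0.621 > 0.4115 → include.
Rate on top 3: 0.5091. gnats: 0.351 < 0.5091 → exclude; stop.
Optimal diet: small moths, mayflies, fruit flies — 3 of 4 types.

3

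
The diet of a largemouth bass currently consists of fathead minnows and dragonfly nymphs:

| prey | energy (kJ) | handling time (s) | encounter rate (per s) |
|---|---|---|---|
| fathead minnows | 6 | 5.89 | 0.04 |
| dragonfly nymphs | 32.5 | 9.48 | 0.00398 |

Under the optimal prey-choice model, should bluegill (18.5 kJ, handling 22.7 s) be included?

Yes

Intake rate on the current diet: R = (0.04×6 + 0.00398×32.5) / (1 + 0.04×5.89 + 0.00398×9.48) = 0.3693/1.273 = 0.2901 kJ/s.
Profitability of bluegill: 18.5/22.7 = 0.815 kJ/s.
0.815 > 0.2901, so adding bluegill raises the average — include it.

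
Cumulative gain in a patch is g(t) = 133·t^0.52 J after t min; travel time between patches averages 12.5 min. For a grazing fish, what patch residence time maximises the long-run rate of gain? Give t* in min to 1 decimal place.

13.5 min

Maximise g(t)/(T+t): set derivative to zero → g'(t)(T+t) = g(t).
g'(t) = 0.52·133·t^-0.48. Setting 0.52·133·t^-0.48 = 133·t^0.52/(12.5+t) gives 0.52(12.5+t) = t, so 0.48·t = 0.52×12.5.
t* = 0.52×12.5/0.48 = 13.54 min.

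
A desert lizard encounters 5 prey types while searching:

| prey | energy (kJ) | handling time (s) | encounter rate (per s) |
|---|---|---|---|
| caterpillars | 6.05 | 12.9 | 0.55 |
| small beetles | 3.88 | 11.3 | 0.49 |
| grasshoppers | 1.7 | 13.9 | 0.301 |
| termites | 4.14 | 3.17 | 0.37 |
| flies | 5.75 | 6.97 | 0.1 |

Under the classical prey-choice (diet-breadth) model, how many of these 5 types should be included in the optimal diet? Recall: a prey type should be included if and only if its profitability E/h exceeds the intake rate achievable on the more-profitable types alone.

2

E/h in descending order: termites 1.31, flies 0.825, caterpillars 0.469, small beetles 0.343, grasshoppers 0.122 kJ/s. The optimal diet is the largest prefix of this list for which every included type satisfies E_i/h_i > R on the types above it.
Rate on top 1: 0.705. flies: 0.825 > 0.705 → include.
Rate on top 2: 0.7341. caterpillars: 0.469 < 0.7341 → exclude; stop.
Optimal diet: termites, flies — 2 of 5 types.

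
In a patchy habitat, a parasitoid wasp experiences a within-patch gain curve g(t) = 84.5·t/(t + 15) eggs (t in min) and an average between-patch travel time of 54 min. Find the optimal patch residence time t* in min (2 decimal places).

By the marginal value theorem, leave when the instantaneous gain rate g'(t) equals the habitat-wide average g(t)/(T + t).
g'(t) = 84.5·15/(t + 15)². Setting 84.5·15/(t+15)² = 84.5t/[(t+15)(54+t)] gives 15(54+t) = t(t+15), so t² = 15×54 = 810.
t* = √810 = 28.46 min.

28.46 min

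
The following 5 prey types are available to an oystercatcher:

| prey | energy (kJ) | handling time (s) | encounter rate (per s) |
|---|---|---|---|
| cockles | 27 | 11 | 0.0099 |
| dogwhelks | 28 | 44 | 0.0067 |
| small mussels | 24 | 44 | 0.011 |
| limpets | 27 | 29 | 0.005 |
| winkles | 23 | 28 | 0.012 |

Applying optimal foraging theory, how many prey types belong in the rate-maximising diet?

5

Rank by E/h (kJ/s): cockles 2.45, limpets 0.931, winkles 0.821, dogwhelks 0.636, small mussels 0.545. Include each in turn until the next type's E/h falls below the running intake rate.
Rate on top 1: 0.241. limpets: 0.931 > 0.241 → include.
Rate on top 2: 0.3208. winkles: 0.821 > 0.3208 → include.
Rate on top 3: 0.4266. dogwhelks: 0.636 > 0.4266 → include.
Rate on top 4: 0.4594. small mussels: 0.545 > 0.4594 → include.
Optimal diet: cockles, limpets, winkles, dogwhelks, small mussels — 5 of 5 types.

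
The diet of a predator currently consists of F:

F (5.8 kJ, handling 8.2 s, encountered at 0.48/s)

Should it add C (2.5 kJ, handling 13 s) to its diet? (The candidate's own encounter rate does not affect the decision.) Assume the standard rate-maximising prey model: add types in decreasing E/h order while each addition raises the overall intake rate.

No

Current rate: (0.48×5.8)/(1 + 0.48×8.2) = 0.564 kJ/s.
C: E/h = 2.5/13 = 0.1923 kJ/s.
0.1923 < 0.564, so adding C would lower the average — exclude it.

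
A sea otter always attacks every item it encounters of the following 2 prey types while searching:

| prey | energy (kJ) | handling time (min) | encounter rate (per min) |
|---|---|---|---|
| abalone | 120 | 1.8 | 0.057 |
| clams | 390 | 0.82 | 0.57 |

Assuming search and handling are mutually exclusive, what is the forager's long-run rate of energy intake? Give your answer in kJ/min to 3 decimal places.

R = Σλ_iE_i / (1 + Σλ_ih_i)
Numerator: 0.057×120 + 0.57×390 = 229.1
Denominator: 1 + 0.057×1.8 + 0.57×0.82 = 1.57
R = 229.1/1.57 = 145.9 kJ/min

145.949 kJ/min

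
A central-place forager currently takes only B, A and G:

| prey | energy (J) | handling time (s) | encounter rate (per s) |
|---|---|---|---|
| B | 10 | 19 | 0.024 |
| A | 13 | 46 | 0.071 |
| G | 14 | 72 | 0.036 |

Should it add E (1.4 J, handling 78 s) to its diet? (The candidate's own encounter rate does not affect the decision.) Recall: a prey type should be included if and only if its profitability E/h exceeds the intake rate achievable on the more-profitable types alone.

No

Current rate: (0.024×10 + 0.071×13 + 0.036×14)/(1 + 0.024×19 + 0.071×46 + 0.036×72) = 0.2279 J/s.
Profitability of E: 1.4/78 = 0.01795 J/s.
Since 0.01795 < R, time spent handling E is better spent searching.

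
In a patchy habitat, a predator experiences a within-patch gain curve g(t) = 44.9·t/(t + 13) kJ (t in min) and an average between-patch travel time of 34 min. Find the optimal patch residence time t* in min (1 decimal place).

Optimal t* satisfies g'(t*) = g(t*)/(T + t*).
g'(t) = 44.9·13/(t + 13)². Setting 44.9·13/(t+13)² = 44.9t/[(t+13)(34+t)] gives 13(34+t) = t(t+13), so t² = 13×34 = 442.
t* = √442 = 21.02 min.

21.0 min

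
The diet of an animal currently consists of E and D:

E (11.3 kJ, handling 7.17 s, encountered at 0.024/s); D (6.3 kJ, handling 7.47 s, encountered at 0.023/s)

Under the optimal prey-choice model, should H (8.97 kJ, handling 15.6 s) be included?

Yes

On E and D alone, R = ΣλE/(1+Σλh) = 0.4161/1.344 = 0.3096 kJ/s.
H: E/h = 8.97/15.6 = 0.575 kJ/s.
Since 0.575 > R, including H increases the long-run rate.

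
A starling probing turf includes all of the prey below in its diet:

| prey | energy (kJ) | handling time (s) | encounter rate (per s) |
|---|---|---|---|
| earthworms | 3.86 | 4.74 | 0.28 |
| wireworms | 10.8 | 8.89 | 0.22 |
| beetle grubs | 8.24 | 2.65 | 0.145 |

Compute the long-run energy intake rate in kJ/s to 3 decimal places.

Energy encountered per unit search time: 0.28×3.86 + 0.22×10.8 + 0.145×8.24 = 4.652 kJ/s.
Handling time per unit search time: 0.28×4.74 + 0.22×8.89 + 0.145×2.65 = 3.667.
Rate = 4.652/(1 + 3.667) = 0.9966 kJ/s.

0.997 kJ/s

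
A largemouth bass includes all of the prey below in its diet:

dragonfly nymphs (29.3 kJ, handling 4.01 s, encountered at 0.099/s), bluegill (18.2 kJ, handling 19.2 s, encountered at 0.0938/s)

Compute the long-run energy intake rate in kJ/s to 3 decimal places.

Energy encountered per unit search time: 0.099×29.3 + 0.0938×18.2 = 4.608 kJ/s.
Handling time per unit search time: 0.099×4.01 + 0.0938×19.2 = 2.198.
Rate = 4.608/(1 + 2.198) = 1.441 kJ/s.

1.441 kJ/s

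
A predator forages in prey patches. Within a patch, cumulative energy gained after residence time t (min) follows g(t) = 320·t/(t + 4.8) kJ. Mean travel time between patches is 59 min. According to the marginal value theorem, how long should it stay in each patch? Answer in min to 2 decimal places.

16.83 min

By the marginal value theorem, leave when the instantaneous gain rate g'(t) equals the habitat-wide average g(t)/(T + t).
g'(t) = 320·4.8/(t + 4.8)². Setting 320·4.8/(t+4.8)² = 320t/[(t+4.8)(59+t)] gives 4.8(59+t) = t(t+4.8), so t² = 4.8×59 = 283.2.
t* = √283.2 = 16.83 min.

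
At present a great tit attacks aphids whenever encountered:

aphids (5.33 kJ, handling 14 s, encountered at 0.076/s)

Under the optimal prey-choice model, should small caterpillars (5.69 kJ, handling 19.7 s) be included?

Intake rate on the current diet: R = (0.076×5.33) / (1 + 0.076×14) = 0.4051/2.064 = 0.1963 kJ/s.
Profitability of small caterpillars: 5.69/19.7 = 0.2888 kJ/s.
Since 0.2888 > R, including small caterpillars increases the long-run rate.

Yes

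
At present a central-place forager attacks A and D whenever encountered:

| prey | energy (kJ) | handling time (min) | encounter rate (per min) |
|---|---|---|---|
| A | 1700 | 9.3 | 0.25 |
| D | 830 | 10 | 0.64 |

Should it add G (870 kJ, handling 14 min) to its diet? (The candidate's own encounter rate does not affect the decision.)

No

On A and D alone, R = ΣλE/(1+Σλh) = 956.2/9.725 = 98.32 kJ/min.
Profitability of G: 870/14 = 62.14 kJ/min.
62.14 < 98.32, so adding G would lower the average — exclude it.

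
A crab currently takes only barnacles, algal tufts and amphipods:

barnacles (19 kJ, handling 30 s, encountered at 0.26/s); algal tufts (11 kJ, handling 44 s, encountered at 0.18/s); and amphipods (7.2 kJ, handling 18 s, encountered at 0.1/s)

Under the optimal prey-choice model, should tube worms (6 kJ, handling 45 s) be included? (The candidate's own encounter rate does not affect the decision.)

Intake rate on the current diet: R = (0.26×19 + 0.18×11 + 0.1×7.2) / (1 + 0.26×30 + 0.18×44 + 0.1×18) = 7.64/18.52 = 0.4125 kJ/s.
Profitability of tube worms: 6/45 = 0.1333 kJ/s.
0.1333 < 0.4125, so adding tube worms would lower the average — exclude it.

No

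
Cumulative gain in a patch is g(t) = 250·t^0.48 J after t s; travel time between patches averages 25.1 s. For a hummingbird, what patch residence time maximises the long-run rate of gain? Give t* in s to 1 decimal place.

By the marginal value theorem, leave when the instantaneous gain rate g'(t) equals the habitat-wide average g(t)/(T + t).
g'(t) = 0.48·250·t^-0.52. Setting 0.48·250·t^-0.52 = 250·t^0.48/(25.1+t) gives 0.48(25.1+t) = t, so 0.52·t = 0.48×25.1.
t* = 0.48×25.1/0.52 = 23.17 s.

23.2 s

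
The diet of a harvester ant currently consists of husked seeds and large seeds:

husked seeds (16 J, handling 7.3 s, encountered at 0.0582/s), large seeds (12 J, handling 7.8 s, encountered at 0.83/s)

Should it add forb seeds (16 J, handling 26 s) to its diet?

No

Intake rate on the current diet: R = (0.0582×16 + 0.83×12) / (1 + 0.0582×7.3 + 0.83×7.8) = 10.89/7.899 = 1.379 J/s.
forb seeds: E/h = 16/26 = 0.6154 J/s.
0.6154 < 1.379, so adding forb seeds would lower the average — exclude it.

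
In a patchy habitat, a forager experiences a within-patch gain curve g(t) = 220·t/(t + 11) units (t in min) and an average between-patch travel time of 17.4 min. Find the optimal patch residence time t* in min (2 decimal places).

13.83 min

Optimal t* satisfies g'(t*) = g(t*)/(T + t*).
g'(t) = 220·11/(t + 11)². Setting 220·11/(t+11)² = 220t/[(t+11)(17.4+t)] gives 11(17.4+t) = t(t+11), so t² = 11×17.4 = 191.4.
t* = √191.4 = 13.83 min.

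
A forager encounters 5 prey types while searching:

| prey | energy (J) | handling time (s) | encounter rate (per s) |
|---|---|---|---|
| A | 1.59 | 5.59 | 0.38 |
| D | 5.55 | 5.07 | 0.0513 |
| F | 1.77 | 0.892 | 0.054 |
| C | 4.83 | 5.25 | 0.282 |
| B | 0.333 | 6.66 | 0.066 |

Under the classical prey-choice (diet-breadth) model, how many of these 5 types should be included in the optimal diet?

Profitabilities (E/h, J/s): F 1.98, D 1.09, C 0.92, A 0.284, B 0.05. Add prey in this order while the next type's profitability exceeds the intake rate on those already taken.
Rate on top 1: 0.09119. D: 1.09 > 0.09119 → include.
Rate on top 2: 0.2907. C: 0.92 > 0.2907 → include.
Rate on top 3: 0.6248. A: 0.284 < 0.6248 → exclude; stop.
Optimal diet: F, D, C — 3 of 5 types.

3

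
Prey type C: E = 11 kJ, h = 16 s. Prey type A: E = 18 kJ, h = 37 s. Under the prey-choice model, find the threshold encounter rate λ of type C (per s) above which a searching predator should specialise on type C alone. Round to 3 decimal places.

The zero-one rule: include type A iff E₂/h₂ > λE₁/(1+λh₁). Equality gives the switch point.
λE₁h₂ = E₂ + λE₂h₁ ⇒ λ = E₂/(E₁h₂ − E₂h₁) = 18/(407 − 288) = 0.1513 per s.

0.151 per s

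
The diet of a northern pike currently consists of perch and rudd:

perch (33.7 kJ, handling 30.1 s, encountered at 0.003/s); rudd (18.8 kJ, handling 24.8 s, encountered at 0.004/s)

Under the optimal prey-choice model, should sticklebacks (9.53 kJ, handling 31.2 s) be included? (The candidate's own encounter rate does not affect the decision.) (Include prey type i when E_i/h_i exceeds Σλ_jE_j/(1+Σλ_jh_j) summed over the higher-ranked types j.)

On perch and rudd alone, R = ΣλE/(1+Σλh) = 0.1763/1.19 = 0.1482 kJ/s.
Profitability of sticklebacks: 9.53/31.2 = 0.3054 kJ/s.
0.3054 > 0.1482, so adding sticklebacks raises the average — include it.

Yes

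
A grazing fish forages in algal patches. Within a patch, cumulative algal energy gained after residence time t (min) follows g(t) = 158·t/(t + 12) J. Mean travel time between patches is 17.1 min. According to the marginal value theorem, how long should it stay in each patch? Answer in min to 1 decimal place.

Optimal t* satisfies g'(t*) = g(t*)/(T + t*).
g'(t) = 158·12/(t + 12)². Setting 158·12/(t+12)² = 158t/[(t+12)(17.1+t)] gives 12(17.1+t) = t(t+12), so t² = 12×17.1 = 205.2.
t* = √205.2 = 14.32 min.

14.3 min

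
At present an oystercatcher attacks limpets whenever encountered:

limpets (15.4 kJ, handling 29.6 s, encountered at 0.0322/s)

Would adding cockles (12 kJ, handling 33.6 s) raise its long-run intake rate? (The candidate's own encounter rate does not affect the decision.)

Yes

Current rate: (0.0322×15.4)/(1 + 0.0322×29.6) = 0.2539 kJ/s.
Profitability of cockles: 12/33.6 = 0.3571 kJ/s.
0.3571 > 0.2539, so adding cockles raises the average — include it.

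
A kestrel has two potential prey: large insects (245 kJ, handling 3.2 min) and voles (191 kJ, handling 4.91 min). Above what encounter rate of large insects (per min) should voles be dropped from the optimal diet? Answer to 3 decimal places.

0.323 per min

The zero-one rule: include voles iff E₂/h₂ > λE₁/(1+λh₁). Equality gives the switch point.
λE₁h₂ = E₂ + λE₂h₁ ⇒ λ = E₂/(E₁h₂ − E₂h₁) = 191/(1203 − 611.2) = 0.3228 per min.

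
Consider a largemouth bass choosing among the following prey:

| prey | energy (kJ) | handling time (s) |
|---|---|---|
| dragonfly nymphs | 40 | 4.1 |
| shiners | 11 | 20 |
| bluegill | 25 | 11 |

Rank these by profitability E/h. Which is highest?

Profitability E/h (kJ/s): dragonfly nymphs = 40/4.1 = 9.76, shiners = 11/20 = 0.55, bluegill = 25/11 = 2.27.
Ranked: dragonfly nymphs > bluegill > shiners.

dragonfly nymphs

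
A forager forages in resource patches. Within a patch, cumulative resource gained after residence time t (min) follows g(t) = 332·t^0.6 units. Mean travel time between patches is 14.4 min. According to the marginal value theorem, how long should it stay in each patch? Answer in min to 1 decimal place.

21.6 min

Maximise g(t)/(T+t): set derivative to zero → g'(t)(T+t) = g(t).
g'(t) = 0.6·332·t^-0.4. Setting 0.6·332·t^-0.4 = 332·t^0.6/(14.4+t) gives 0.6(14.4+t) = t, so 0.40·t = 0.6×14.4.
t* = 0.6×14.4/0.40 = 21.6 min.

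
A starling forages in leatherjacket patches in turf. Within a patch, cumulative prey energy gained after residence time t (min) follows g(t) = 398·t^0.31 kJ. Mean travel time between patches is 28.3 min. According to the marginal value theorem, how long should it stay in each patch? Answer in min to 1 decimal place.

Optimal t* satisfies g'(t*) = g(t*)/(T + t*).
g'(t) = 0.31·398·t^-0.69. Setting 0.31·398·t^-0.69 = 398·t^0.31/(28.3+t) gives 0.31(28.3+t) = t, so 0.69·t = 0.31×28.3.
t* = 0.31×28.3/0.69 = 12.71 min.

12.7 min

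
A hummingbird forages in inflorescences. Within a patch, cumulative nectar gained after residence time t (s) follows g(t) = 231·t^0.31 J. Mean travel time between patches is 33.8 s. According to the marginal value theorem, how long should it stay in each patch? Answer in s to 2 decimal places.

15.19 s

Maximise g(t)/(T+t): set derivative to zero → g'(t)(T+t) = g(t).
g'(t) = 0.31·231·t^-0.69. Setting 0.31·231·t^-0.69 = 231·t^0.31/(33.8+t) gives 0.31(33.8+t) = t, so 0.69·t = 0.31×33.8.
t* = 0.31×33.8/0.69 = 15.19 s.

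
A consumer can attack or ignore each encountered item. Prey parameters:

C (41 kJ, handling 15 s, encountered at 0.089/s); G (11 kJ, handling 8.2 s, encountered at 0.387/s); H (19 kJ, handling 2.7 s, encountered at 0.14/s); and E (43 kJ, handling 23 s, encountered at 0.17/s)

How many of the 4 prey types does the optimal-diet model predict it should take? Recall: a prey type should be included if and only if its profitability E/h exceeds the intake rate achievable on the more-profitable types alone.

2

E/h in descending order: H 7.04, C 2.73, E 1.87, G 1.34 kJ/s. The optimal diet is the largest prefix of this list for which every included type satisfies E_i/h_i > R on the types above it.
Rate on top 1: 1.93. C: 2.73 > 1.93 → include.
Rate on top 2: 2.325. E: 1.87 < 2.325 → exclude; stop.
Optimal diet: H, C — 2 of 4 types.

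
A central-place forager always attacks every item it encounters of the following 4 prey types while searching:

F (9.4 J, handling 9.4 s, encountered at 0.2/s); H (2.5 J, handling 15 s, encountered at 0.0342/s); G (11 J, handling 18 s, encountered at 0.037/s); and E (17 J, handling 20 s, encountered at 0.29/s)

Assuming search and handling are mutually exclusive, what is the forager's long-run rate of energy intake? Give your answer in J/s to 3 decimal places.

0.741 J/s

Energy encountered per unit search time: 0.2×9.4 + 0.0342×2.5 + 0.037×11 + 0.29×17 = 7.303 J/s.
Handling time per unit search time: 0.2×9.4 + 0.0342×15 + 0.037×18 + 0.29×20 = 8.859.
Rate = 7.303/(1 + 8.859) = 0.7407 J/s.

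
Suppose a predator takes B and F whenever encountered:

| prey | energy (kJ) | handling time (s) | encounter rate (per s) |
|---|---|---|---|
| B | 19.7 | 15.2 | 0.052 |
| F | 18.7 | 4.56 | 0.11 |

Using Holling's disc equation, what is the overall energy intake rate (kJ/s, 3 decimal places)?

1.344 kJ/s

Energy encountered per unit search time: 0.052×19.7 + 0.11×18.7 = 3.081 kJ/s.
Handling time per unit search time: 0.052×15.2 + 0.11×4.56 = 1.292.
Rate = 3.081/(1 + 1.292) = 1.344 kJ/s.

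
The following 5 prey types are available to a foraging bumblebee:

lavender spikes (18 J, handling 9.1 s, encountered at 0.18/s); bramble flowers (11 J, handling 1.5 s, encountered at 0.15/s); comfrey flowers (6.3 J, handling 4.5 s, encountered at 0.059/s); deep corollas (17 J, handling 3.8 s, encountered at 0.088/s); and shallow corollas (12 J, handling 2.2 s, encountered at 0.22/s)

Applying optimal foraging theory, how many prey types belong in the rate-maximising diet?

Profitabilities (E/h, J/s): bramble flowers 7.33, shallow corollas 5.45, deep corollas 4.47, lavender spikes 1.98, comfrey flowers 1.4. Add prey in this order while the next type's profitability exceeds the intake rate on those already taken.
Rate on top 1: 1.347. shallow corollas: 5.45 > 1.347 → include.
Rate on top 2: 2.51. deep corollas: 4.47 > 2.51 → include.
Rate on top 3: 2.832. lavender spikes: 1.98 < 2.832 → exclude; stop.
Optimal diet: bramble flowers, shallow corollas, deep corollas — 3 of 5 types.

3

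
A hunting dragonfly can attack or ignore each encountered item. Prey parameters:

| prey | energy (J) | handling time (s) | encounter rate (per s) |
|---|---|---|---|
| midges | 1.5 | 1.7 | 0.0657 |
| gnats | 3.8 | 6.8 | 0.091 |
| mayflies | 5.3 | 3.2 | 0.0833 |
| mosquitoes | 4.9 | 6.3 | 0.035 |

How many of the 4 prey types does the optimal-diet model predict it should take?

Rank by E/h (J/s): mayflies 1.66, midges 0.882, mosquitoes 0.778, gnats 0.559. Include each in turn until the next type's E/h falls below the running intake rate.
Rate on top 1: 0.3486. midges: 0.882 > 0.3486 → include.
Rate on top 2: 0.3918. mosquitoes: 0.778 > 0.3918 → include.
Rate on top 3: 0.4451. gnats: 0.559 > 0.4451 → include.
Optimal diet: mayflies, midges, mosquitoes, gnats — 4 of 4 types.

4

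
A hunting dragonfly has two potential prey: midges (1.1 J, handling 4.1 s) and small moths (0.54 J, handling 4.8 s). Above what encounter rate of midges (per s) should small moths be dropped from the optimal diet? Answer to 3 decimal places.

0.176 per s

At the threshold, the rate on midges alone equals the profitability of small moths: λ·1.1/(1 + λ·4.1) = 0.54/4.8 = 0.1125.
Rearranging, λ(1.1 − 0.1125×4.1) = 0.1125, so λ = 0.1125/0.6388 = 0.1761 per s.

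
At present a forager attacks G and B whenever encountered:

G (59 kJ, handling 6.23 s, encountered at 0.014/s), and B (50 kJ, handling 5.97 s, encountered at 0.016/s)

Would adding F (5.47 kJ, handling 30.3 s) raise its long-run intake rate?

Current rate: (0.014×59 + 0.016×50)/(1 + 0.014×6.23 + 0.016×5.97) = 1.375 kJ/s.
Profitability of F: 5.47/30.3 = 0.1805 kJ/s.
Since 0.1805 < R, time spent handling F is better spent searching.

No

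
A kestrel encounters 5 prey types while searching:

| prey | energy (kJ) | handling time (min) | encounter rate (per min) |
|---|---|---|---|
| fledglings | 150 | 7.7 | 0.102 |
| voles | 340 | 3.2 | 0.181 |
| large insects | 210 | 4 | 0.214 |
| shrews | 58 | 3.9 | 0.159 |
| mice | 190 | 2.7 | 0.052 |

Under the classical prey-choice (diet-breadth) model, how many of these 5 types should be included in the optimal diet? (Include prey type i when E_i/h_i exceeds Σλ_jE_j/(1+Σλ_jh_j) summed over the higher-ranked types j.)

E/h in descending order: voles 106, mice 70.4, large insects 52.5, fledglings 19.5, shrews 14.9 kJ/min. The optimal diet is the largest prefix of this list for which every included type satisfies E_i/h_i > R on the types above it.
Rate on top 1: 38.97. mice: 70.4 > 38.97 → include.
Rate on top 2: 41.53. large insects: 52.5 > 41.53 → include.
Rate on top 3: 45.18. fledglings: 19.5 < 45.18 → exclude; stop.
Optimal diet: voles, mice, large insects — 3 of 5 types.

3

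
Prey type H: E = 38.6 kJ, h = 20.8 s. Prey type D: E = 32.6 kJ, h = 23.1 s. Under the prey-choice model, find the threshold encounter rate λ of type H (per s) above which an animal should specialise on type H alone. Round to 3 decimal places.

0.153 per s

The zero-one rule: include type D iff E₂/h₂ > λE₁/(1+λh₁). Equality gives the switch point.
λE₁h₂ = E₂ + λE₂h₁ ⇒ λ = E₂/(E₁h₂ − E₂h₁) = 32.6/(891.7 − 678.1) = 0.1526 per s.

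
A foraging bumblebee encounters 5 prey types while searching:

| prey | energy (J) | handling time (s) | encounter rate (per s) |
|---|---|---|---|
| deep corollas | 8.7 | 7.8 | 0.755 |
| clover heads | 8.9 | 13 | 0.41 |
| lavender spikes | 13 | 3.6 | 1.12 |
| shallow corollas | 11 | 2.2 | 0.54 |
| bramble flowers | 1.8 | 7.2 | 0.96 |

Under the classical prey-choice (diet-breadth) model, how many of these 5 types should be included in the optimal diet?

2

Profitabilities (E/h, J/s): shallow corollas 5, lavender spikes 3.61, deep corollas 1.12, clover heads 0.685, bramble flowers 0.25. Add prey in this order while the next type's profitability exceeds the intake rate on those already taken.
Rate on top 1: 2.715. lavender spikes: 3.61 > 2.715 → include.
Rate on top 2: 3.296. deep corollas: 1.12 < 3.296 → exclude; stop.
Optimal diet: shallow corollas, lavender spikes — 2 of 5 types.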